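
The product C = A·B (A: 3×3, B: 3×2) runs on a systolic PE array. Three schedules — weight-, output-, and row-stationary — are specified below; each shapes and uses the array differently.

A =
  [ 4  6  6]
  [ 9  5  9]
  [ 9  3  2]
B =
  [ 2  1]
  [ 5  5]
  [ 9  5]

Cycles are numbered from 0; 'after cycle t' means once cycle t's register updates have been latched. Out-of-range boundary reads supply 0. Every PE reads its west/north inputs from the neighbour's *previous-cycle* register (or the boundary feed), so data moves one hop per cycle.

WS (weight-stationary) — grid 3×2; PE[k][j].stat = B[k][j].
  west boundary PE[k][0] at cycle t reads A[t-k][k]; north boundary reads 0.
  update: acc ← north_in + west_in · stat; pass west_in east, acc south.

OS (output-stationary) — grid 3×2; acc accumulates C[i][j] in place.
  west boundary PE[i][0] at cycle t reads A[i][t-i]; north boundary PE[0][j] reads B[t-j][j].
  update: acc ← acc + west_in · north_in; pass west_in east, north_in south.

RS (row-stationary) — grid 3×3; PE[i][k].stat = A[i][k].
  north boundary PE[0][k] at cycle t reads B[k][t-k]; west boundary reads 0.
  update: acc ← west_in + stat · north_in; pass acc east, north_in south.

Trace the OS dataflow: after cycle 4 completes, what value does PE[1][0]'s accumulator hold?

Tracing OS — 3×2 array, target PE[1][0]:
  [0] (0,0) acc=8 (h:4 v:2)
  [0] (1,0) acc=0 (h:0 v:0)
  [1] (0,0) acc=38 (h:6 v:5)
  [1] (1,0) acc=18 (h:9 v:2)
  [2] (0,0) acc=92 (h:6 v:9)
  [2] (1,0) acc=43 (h:5 v:5)
  [3] (0,0) acc=92 (h:0 v:0)
  [3] (1,0) acc=124 (h:9 v:9)
  [4] (0,0) acc=92 (h:0 v:0)
  [4] (1,0) acc=124 (h:0 v:0)

PE[1][0].acc = 124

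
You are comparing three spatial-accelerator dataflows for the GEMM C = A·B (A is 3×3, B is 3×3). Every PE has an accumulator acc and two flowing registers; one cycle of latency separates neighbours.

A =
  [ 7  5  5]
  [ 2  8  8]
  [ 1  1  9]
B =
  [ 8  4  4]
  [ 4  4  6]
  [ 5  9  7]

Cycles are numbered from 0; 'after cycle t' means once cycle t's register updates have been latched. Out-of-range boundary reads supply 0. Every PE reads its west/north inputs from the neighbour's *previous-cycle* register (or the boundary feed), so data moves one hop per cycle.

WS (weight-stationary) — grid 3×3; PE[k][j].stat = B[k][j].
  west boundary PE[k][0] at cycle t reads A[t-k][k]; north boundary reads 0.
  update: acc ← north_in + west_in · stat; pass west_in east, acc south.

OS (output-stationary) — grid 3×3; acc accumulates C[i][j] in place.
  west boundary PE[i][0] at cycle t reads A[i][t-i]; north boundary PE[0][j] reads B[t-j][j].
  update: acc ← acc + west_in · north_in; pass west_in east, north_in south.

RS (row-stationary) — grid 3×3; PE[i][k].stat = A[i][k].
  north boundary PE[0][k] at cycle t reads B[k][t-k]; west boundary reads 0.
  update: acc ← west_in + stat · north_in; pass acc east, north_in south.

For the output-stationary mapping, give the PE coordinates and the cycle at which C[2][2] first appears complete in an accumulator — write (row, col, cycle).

Under OS, C[2][2] lands at PE[2][2]:
  t=0 PE[2][2]: acc=0 h=0 v=0
  t=1 PE[2][2]: acc=0 h=0 v=0
  t=2 PE[2][2]: acc=0 h=0 v=0
  t=3 PE[2][2]: acc=0 h=0 v=0
  t=4 PE[2][2]: acc=4 h=1 v=4
  t=5 PE[2][2]: acc=10 h=1 v=6
  t=6 PE[2][2]: acc=73 h=9 v=7

(row, col, cycle) = (2, 2, 6)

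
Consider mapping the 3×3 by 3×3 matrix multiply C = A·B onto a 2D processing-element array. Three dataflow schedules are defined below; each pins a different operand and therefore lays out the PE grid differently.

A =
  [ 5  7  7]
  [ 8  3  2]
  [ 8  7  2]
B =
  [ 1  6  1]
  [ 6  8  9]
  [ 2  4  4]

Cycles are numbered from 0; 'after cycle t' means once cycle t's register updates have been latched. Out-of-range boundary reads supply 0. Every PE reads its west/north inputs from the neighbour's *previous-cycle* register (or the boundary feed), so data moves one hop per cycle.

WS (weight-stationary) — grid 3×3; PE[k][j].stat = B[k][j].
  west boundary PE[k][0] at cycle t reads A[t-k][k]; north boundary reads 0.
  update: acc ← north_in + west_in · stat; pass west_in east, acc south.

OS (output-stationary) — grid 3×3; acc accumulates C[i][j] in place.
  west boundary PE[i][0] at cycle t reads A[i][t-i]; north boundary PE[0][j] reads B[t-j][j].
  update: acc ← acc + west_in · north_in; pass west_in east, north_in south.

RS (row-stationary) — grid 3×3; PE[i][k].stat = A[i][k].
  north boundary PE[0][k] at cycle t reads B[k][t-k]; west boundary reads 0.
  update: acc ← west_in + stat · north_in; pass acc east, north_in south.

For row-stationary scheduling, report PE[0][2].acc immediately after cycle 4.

RS 3×3: PE[0][2] cycle-by-cycle (with neighbour feeds):
  [0] (0,1) acc=0 (h:0 v:0)
  [0] (0,2) acc=0 (h:0 v:0)
  [1] (0,1) acc=47 (h:47 v:6)
  [1] (0,2) acc=0 (h:0 v:0)
  [2] (0,1) acc=86 (h:86 v:8)
  [2] (0,2) acc=61 (h:61 v:2)
  [3] (0,1) acc=68 (h:68 v:9)
  [3] (0,2) acc=114 (h:114 v:4)
  [4] (0,1) acc=0 (h:0 v:0)
  [4] (0,2) acc=96 (h:96 v:4)

PE[0][2].acc = 96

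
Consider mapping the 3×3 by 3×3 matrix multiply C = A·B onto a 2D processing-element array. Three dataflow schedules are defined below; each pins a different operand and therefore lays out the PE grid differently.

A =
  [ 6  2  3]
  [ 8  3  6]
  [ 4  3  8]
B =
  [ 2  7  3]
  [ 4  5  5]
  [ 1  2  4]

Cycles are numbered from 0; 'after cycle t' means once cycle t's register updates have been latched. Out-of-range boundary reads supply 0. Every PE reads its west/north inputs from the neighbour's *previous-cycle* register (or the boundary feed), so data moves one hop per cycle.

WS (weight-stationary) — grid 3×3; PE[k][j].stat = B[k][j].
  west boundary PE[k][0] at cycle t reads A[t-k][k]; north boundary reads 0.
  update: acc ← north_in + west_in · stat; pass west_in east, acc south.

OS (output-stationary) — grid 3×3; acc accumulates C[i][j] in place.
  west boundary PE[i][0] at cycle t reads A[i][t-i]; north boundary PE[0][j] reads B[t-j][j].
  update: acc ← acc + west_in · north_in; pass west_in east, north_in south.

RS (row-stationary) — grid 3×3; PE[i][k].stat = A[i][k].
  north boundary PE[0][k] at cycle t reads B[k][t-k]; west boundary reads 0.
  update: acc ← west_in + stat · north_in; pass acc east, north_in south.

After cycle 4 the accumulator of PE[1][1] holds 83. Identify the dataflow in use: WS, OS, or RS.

dataflow = OS

— WS: 3×3; PE[1][1] trace:
  after 0 — PE[1][1] acc=0, pass-E 0, pass-S 0
  after 1 — PE[1][1] acc=0, pass-E 0, pass-S 0
  after 2 — PE[1][1] acc=52, pass-E 2, pass-S 52
  after 3 — PE[1][1] acc=71, pass-E 3, pass-S 71
  after 4 — PE[1][1] acc=43, pass-E 3, pass-S 43
— OS: 3×3; PE[1][1] trace:
  after 0 — PE[1][1] acc=0, pass-E 0, pass-S 0
  after 1 — PE[1][1] acc=0, pass-E 0, pass-S 0
  after 2 — PE[1][1] acc=56, pass-E 8, pass-S 7
  after 3 — PE[1][1] acc=71, pass-E 3, pass-S 5
  after 4 — PE[1][1] acc=83, pass-E 6, pass-S 2
— RS: 3×3; PE[1][1] trace:
  after 0 — PE[1][1] acc=0, pass-E 0, pass-S 0
  after 1 — PE[1][1] acc=0, pass-E 0, pass-S 0
  after 2 — PE[1][1] acc=28, pass-E 28, pass-S 4
  after 3 — PE[1][1] acc=71, pass-E 71, pass-S 5
  after 4 — PE[1][1] acc=39, pass-E 39, pass-S 5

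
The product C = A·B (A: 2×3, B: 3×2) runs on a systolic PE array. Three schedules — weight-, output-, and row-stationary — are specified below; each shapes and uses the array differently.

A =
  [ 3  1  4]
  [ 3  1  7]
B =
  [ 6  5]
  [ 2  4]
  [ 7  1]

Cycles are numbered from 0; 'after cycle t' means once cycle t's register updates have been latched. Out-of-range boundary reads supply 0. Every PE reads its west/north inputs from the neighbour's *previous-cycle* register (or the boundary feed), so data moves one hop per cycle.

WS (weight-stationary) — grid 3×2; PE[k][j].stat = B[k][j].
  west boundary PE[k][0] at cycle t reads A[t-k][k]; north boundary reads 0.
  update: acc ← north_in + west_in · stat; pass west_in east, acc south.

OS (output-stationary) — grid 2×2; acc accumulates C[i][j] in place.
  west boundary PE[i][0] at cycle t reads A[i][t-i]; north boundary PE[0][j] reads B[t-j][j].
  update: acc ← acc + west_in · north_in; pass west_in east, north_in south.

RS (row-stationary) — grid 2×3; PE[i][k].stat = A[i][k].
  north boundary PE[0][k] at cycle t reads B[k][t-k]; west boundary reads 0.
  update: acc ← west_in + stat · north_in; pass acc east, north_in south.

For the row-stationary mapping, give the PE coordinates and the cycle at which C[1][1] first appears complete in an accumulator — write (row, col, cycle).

RS — PE[1][2] is where C[1][1] collects:
  step 0 · PE1,2: acc=0; fwd→0 fwd↓0
  step 1 · PE1,2: acc=0; fwd→0 fwd↓0
  step 2 · PE1,2: acc=0; fwd→0 fwd↓0
  step 3 · PE1,2: acc=69; fwd→69 fwd↓7
  step 4 · PE1,2: acc=26; fwd→26 fwd↓1

(row, col, cycle) = (1, 2, 4)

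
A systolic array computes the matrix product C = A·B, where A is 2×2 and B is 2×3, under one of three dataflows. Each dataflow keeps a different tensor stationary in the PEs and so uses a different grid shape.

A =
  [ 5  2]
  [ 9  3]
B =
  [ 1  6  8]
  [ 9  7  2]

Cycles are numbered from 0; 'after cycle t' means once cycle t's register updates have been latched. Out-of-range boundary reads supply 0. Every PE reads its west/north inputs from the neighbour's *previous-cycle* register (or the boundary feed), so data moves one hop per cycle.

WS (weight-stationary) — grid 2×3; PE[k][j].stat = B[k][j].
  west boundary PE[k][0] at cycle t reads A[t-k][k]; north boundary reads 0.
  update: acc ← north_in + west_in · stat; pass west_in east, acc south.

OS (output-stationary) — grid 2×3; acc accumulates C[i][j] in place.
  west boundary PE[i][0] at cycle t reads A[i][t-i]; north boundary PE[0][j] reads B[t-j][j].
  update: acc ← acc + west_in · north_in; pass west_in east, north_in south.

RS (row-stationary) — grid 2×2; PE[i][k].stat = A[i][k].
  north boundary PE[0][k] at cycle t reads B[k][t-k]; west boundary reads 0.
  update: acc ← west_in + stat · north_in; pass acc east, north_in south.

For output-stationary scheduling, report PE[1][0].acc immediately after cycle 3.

OS 2×3: PE[1][0] cycle-by-cycle (with neighbour feeds):
  t=0 PE[0][0]: acc=5 h=5 v=1
  t=0 PE[1][0]: acc=0 h=0 v=0
  t=1 PE[0][0]: acc=23 h=2 v=9
  t=1 PE[1][0]: acc=9 h=9 v=1
  t=2 PE[0][0]: acc=23 h=0 v=0
  t=2 PE[1][0]: acc=36 h=3 v=9
  t=3 PE[0][0]: acc=23 h=0 v=0
  t=3 PE[1][0]: acc=36 h=0 v=0

PE[1][0].acc = 36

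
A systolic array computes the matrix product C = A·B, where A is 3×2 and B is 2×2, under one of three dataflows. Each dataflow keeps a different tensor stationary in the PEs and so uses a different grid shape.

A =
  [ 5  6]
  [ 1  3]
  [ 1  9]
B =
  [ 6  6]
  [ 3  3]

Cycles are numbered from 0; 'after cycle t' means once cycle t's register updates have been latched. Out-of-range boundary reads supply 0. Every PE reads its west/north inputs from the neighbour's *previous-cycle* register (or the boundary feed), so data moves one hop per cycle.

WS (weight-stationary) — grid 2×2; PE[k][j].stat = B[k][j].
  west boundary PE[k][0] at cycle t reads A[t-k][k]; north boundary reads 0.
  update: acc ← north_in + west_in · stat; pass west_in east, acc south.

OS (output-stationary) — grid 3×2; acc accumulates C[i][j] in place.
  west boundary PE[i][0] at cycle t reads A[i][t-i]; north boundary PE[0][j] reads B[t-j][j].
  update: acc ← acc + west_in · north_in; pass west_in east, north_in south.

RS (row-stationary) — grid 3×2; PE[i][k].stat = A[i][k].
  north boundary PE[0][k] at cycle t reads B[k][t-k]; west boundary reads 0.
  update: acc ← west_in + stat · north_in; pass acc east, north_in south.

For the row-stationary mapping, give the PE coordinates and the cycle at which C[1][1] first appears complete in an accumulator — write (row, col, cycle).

(row, col, cycle) = (1, 1, 3)

Under RS, C[1][1] lands at PE[1][1]:
  0: (1,1).acc=0  regs=<0,0>
  1: (1,1).acc=0  regs=<0,0>
  2: (1,1).acc=15  regs=<15,3>
  3: (1,1).acc=15  regs=<15,3>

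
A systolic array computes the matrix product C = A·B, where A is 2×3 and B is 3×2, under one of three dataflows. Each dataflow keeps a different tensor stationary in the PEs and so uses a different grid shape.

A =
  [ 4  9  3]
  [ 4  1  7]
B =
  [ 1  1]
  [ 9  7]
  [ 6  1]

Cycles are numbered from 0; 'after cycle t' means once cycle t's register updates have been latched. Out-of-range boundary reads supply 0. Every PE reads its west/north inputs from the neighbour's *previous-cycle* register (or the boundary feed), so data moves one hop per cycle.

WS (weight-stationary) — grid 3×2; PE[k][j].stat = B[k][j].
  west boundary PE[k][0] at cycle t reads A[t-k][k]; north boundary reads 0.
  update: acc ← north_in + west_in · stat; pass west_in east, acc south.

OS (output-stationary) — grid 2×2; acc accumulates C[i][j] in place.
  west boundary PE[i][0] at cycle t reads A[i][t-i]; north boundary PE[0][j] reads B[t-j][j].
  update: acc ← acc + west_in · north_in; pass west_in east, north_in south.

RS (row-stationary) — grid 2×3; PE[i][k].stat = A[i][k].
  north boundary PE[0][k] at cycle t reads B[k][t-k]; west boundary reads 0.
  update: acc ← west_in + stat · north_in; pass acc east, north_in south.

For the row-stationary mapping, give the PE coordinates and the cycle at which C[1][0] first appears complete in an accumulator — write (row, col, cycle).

Under RS, C[1][0] lands at PE[1][2]:
  @0  [1,2]  acc 0  |  →0  ↓0
  @1  [1,2]  acc 0  |  →0  ↓0
  @2  [1,2]  acc 0  |  →0  ↓0
  @3  [1,2]  acc 55  |  →55  ↓6

(row, col, cycle) = (1, 2, 3)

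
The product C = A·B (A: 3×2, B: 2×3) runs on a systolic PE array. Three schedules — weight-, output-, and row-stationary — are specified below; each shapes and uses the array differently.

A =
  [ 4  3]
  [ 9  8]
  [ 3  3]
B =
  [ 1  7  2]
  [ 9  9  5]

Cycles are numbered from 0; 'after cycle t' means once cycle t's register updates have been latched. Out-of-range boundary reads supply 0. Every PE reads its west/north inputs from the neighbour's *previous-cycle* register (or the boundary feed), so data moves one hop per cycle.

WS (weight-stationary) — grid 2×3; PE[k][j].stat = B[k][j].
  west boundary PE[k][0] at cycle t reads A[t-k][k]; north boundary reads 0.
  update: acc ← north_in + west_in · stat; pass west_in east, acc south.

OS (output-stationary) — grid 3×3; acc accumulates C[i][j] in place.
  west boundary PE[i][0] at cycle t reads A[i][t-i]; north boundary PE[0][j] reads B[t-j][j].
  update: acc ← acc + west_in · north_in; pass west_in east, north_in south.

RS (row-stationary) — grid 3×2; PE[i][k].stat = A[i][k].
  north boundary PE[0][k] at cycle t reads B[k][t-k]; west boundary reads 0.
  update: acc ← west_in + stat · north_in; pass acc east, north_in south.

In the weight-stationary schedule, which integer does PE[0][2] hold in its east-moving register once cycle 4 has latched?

Tracing WS — 2×3 array, target PE[0][2]:
  0: (0,1).acc=0  regs=<0,0>
  0: (0,2).acc=0  regs=<0,0>
  1: (0,1).acc=28  regs=<4,28>
  1: (0,2).acc=0  regs=<0,0>
  2: (0,1).acc=63  regs=<9,63>
  2: (0,2).acc=8  regs=<4,8>
  3: (0,1).acc=21  regs=<3,21>
  3: (0,2).acc=18  regs=<9,18>
  4: (0,1).acc=0  regs=<0,0>
  4: (0,2).acc=6  regs=<3,6>

register = 3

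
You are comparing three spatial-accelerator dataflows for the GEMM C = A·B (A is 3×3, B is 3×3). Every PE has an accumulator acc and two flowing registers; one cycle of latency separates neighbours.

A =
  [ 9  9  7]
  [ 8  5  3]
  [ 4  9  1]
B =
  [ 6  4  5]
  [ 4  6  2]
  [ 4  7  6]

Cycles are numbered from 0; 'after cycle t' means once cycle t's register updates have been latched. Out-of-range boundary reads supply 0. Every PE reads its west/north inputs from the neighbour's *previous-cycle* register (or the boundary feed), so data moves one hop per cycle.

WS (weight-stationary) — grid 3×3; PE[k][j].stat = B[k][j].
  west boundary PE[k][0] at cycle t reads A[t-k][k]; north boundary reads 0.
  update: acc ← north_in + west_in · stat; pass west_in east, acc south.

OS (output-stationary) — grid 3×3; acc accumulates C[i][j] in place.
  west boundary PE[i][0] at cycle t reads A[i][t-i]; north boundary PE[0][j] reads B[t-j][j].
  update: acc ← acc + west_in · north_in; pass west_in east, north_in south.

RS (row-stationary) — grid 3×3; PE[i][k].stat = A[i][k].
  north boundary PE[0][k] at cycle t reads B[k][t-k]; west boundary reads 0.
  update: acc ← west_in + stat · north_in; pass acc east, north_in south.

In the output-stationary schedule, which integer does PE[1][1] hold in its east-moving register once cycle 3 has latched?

OS on a 3×3 grid — tracing PE[1][1] and its feeders:
  cycle 0: PE[0][1] → acc 0, east 0, south 0
  cycle 0: PE[1][0] → acc 0, east 0, south 0
  cycle 0: PE[1][1] → acc 0, east 0, south 0
  cycle 1: PE[0][1] → acc 36, east 9, south 4
  cycle 1: PE[1][0] → acc 48, east 8, south 6
  cycle 1: PE[1][1] → acc 0, east 0, south 0
  cycle 2: PE[0][1] → acc 90, east 9, south 6
  cycle 2: PE[1][0] → acc 68, east 5, south 4
  cycle 2: PE[1][1] → acc 32, east 8, south 4
  cycle 3: PE[0][1] → acc 139, east 7, south 7
  cycle 3: PE[1][0] → acc 80, east 3, south 4
  cycle 3: PE[1][1] → acc 62, east 5, south 6

register = 5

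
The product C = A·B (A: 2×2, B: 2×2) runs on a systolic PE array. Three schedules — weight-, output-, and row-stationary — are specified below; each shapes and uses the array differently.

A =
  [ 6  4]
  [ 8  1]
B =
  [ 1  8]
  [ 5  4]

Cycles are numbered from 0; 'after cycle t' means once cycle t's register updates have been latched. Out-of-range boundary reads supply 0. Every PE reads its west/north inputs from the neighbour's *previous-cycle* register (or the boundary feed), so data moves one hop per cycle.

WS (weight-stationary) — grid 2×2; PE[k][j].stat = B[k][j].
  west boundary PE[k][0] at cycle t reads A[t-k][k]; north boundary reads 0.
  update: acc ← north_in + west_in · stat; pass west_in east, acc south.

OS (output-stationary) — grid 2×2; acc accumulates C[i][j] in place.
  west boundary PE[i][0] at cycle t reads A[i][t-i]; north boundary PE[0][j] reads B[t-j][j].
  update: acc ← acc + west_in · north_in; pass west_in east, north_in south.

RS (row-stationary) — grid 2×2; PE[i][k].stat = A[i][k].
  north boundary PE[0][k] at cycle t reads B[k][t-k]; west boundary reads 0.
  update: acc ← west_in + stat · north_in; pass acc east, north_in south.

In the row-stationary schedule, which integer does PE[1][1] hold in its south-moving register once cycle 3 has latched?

register = 4

RS 2×2: PE[1][1] cycle-by-cycle (with neighbour feeds):
  after 0 — PE[0][1] acc=0, pass-E 0, pass-S 0
  after 0 — PE[1][0] acc=0, pass-E 0, pass-S 0
  after 0 — PE[1][1] acc=0, pass-E 0, pass-S 0
  after 1 — PE[0][1] acc=26, pass-E 26, pass-S 5
  after 1 — PE[1][0] acc=8, pass-E 8, pass-S 1
  after 1 — PE[1][1] acc=0, pass-E 0, pass-S 0
  after 2 — PE[0][1] acc=64, pass-E 64, pass-S 4
  after 2 — PE[1][0] acc=64, pass-E 64, pass-S 8
  after 2 — PE[1][1] acc=13, pass-E 13, pass-S 5
  after 3 — PE[0][1] acc=0, pass-E 0, pass-S 0
  after 3 — PE[1][0] acc=0, pass-E 0, pass-S 0
  after 3 — PE[1][1] acc=68, pass-E 68, pass-S 4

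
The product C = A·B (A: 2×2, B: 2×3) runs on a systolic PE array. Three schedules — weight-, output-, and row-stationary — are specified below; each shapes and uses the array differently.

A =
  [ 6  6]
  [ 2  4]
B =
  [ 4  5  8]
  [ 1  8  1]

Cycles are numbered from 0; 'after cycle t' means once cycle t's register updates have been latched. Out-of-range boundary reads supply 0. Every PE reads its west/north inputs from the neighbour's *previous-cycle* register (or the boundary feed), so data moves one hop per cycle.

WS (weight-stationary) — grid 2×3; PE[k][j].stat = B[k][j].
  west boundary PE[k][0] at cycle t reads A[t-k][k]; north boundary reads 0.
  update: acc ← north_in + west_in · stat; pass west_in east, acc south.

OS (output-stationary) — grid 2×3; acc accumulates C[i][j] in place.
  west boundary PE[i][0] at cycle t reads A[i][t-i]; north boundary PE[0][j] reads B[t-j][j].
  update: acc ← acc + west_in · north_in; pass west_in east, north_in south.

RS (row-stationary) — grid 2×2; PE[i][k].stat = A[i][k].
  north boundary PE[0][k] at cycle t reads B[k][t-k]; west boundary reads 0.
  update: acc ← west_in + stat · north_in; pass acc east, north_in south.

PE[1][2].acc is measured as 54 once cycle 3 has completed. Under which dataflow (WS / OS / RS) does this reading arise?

Under WS (2×3), PE[1][2]:
  0: (1,2).acc=0  regs=<0,0>
  1: (1,2).acc=0  regs=<0,0>
  2: (1,2).acc=0  regs=<0,0>
  3: (1,2).acc=54  regs=<6,54>
Under OS (2×3), PE[1][2]:
  0: (1,2).acc=0  regs=<0,0>
  1: (1,2).acc=0  regs=<0,0>
  2: (1,2).acc=0  regs=<0,0>
  3: (1,2).acc=16  regs=<2,8>
RS: PE[1][2] is outside its 2×2 grid.

dataflow = WS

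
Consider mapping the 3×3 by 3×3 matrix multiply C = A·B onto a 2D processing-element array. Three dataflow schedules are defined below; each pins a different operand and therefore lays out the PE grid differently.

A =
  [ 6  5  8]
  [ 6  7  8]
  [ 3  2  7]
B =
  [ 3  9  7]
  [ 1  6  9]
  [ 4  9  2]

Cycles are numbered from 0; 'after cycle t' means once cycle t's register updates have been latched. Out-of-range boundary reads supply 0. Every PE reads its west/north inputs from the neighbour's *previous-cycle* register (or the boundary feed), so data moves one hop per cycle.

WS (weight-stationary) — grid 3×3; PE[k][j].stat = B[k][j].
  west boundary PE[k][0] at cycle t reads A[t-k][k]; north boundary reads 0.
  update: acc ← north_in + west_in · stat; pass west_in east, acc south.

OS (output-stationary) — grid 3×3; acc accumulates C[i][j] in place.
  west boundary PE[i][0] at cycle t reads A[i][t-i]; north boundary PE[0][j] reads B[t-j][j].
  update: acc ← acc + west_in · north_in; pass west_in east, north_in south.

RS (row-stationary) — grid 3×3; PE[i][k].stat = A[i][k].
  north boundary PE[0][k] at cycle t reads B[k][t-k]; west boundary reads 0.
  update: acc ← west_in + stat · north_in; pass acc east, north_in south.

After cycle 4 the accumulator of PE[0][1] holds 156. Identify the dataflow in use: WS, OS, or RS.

dataflow = OS

— WS: 3×3; PE[0][1] trace:
  c0 r0c1: 0 / 0 / 0
  c1 r0c1: 54 / 6 / 54
  c2 r0c1: 54 / 6 / 54
  c3 r0c1: 27 / 3 / 27
  c4 r0c1: 0 / 0 / 0
— OS: 3×3; PE[0][1] trace:
  c0 r0c1: 0 / 0 / 0
  c1 r0c1: 54 / 6 / 9
  c2 r0c1: 84 / 5 / 6
  c3 r0c1: 156 / 8 / 9
  c4 r0c1: 156 / 0 / 0
— RS: 3×3; PE[0][1] trace:
  c0 r0c1: 0 / 0 / 0
  c1 r0c1: 23 / 23 / 1
  c2 r0c1: 84 / 84 / 6
  c3 r0c1: 87 / 87 / 9
  c4 r0c1: 0 / 0 / 0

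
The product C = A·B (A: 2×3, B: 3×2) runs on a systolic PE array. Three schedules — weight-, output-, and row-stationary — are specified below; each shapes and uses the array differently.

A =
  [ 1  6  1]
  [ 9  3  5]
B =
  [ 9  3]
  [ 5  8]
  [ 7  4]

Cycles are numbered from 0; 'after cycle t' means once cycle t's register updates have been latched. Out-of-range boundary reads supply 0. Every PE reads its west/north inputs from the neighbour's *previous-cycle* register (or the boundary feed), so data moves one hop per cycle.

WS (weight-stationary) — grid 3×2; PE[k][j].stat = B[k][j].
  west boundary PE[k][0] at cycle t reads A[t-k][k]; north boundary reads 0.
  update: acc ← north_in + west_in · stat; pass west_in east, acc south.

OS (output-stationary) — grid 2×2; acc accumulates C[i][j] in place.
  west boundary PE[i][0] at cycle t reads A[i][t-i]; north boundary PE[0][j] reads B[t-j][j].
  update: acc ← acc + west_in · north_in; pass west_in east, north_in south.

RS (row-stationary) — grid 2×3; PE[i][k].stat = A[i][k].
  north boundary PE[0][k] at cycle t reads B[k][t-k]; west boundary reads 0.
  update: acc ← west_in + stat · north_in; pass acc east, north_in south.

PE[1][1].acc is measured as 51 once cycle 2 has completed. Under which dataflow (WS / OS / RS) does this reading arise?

Under WS (3×2), PE[1][1]:
  t=0 PE[1][1]: acc=0 h=0 v=0
  t=1 PE[1][1]: acc=0 h=0 v=0
  t=2 PE[1][1]: acc=51 h=6 v=51
Under OS (2×2), PE[1][1]:
  t=0 PE[1][1]: acc=0 h=0 v=0
  t=1 PE[1][1]: acc=0 h=0 v=0
  t=2 PE[1][1]: acc=27 h=9 v=3
Under RS (2×3), PE[1][1]:
  t=0 PE[1][1]: acc=0 h=0 v=0
  t=1 PE[1][1]: acc=0 h=0 v=0
  t=2 PE[1][1]: acc=96 h=96 v=5

dataflow = WS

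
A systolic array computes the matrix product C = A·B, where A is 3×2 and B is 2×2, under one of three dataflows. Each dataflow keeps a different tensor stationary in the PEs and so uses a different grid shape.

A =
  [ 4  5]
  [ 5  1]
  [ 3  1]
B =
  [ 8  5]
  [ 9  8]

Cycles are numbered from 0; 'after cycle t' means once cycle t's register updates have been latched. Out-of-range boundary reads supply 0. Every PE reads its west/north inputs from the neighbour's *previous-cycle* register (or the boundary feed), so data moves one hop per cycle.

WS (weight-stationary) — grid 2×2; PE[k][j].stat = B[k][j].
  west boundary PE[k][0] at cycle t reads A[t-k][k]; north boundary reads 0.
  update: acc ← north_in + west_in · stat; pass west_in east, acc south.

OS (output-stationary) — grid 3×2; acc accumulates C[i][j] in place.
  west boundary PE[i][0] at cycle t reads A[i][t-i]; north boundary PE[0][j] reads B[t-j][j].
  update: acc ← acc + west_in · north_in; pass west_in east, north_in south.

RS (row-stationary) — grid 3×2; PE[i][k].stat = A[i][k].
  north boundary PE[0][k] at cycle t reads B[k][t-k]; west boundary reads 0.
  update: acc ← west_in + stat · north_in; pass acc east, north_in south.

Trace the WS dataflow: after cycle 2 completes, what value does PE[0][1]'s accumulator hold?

PE[0][1].acc = 25

WS (2×2). Following PE[0][1] plus its west/north inputs:
  c0 r0c0: 32 / 4 / 32
  c0 r0c1: 0 / 0 / 0
  c1 r0c0: 40 / 5 / 40
  c1 r0c1: 20 / 4 / 20
  c2 r0c0: 24 / 3 / 24
  c2 r0c1: 25 / 5 / 25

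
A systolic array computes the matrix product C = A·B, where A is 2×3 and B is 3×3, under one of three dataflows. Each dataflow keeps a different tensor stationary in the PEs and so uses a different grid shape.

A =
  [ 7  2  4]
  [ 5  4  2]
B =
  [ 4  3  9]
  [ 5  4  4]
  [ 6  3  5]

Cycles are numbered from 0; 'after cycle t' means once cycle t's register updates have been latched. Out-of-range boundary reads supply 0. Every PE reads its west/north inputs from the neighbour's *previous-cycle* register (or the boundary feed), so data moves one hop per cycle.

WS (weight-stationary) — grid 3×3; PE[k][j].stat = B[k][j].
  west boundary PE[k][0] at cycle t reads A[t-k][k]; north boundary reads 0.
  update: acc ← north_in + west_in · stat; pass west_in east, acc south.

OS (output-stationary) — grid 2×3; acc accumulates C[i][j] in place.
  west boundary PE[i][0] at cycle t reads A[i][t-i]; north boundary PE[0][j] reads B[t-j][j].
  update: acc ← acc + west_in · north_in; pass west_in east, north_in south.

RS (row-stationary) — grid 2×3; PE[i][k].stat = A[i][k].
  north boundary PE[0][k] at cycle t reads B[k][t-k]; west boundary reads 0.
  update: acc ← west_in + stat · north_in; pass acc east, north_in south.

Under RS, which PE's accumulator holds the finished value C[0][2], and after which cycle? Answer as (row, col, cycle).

Under RS, C[0][2] lands at PE[0][2]:
  [0] (0,2) acc=0 (h:0 v:0)
  [1] (0,2) acc=0 (h:0 v:0)
  [2] (0,2) acc=62 (h:62 v:6)
  [3] (0,2) acc=41 (h:41 v:3)
  [4] (0,2) acc=91 (h:91 v:5)

(row, col, cycle) = (0, 2, 4)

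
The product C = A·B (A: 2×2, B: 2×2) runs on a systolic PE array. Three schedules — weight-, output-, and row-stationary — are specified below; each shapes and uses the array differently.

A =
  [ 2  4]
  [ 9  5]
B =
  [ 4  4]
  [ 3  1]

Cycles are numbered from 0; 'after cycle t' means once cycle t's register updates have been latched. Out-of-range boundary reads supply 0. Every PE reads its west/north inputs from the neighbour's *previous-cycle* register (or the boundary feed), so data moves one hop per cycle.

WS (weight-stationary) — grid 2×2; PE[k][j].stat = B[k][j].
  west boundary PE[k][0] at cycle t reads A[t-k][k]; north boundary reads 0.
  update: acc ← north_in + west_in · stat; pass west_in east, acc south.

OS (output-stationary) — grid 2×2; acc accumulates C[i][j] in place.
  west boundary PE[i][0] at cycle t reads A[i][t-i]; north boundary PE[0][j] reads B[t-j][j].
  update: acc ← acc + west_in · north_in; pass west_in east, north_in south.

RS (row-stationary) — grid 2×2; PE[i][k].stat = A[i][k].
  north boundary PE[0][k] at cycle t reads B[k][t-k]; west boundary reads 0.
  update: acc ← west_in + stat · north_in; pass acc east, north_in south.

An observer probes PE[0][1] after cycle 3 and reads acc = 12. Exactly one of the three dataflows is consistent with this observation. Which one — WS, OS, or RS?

WS [2×2] PE[0][1] across cycles:
  cycle 0: PE[0][1] → acc 0, east 0, south 0
  cycle 1: PE[0][1] → acc 8, east 2, south 8
  cycle 2: PE[0][1] → acc 36, east 9, south 36
  cycle 3: PE[0][1] → acc 0, east 0, south 0
OS [2×2] PE[0][1] across cycles:
  cycle 0: PE[0][1] → acc 0, east 0, south 0
  cycle 1: PE[0][1] → acc 8, east 2, south 4
  cycle 2: PE[0][1] → acc 12, east 4, south 1
  cycle 3: PE[0][1] → acc 12, east 0, south 0
RS [2×2] PE[0][1] across cycles:
  cycle 0: PE[0][1] → acc 0, east 0, south 0
  cycle 1: PE[0][1] → acc 20, east 20, south 3
  cycle 2: PE[0][1] → acc 12, east 12, south 1
  cycle 3: PE[0][1] → acc 0, east 0, south 0

dataflow = OS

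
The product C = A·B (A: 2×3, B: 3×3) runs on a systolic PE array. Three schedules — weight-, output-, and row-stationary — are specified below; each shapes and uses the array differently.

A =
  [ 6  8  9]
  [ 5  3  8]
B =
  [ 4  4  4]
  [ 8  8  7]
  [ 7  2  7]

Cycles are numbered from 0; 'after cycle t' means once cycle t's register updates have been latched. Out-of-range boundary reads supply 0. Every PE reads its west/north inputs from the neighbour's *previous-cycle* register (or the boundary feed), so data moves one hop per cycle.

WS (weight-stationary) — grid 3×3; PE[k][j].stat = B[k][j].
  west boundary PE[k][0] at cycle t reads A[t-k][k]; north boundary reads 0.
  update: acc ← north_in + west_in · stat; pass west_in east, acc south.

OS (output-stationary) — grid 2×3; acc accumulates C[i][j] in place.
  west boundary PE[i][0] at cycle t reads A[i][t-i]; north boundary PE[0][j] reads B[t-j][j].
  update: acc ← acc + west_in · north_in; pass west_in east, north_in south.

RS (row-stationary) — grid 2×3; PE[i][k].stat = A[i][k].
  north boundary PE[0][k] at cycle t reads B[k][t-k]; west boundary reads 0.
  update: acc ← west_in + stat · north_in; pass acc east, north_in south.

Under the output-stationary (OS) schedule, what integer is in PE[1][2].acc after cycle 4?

PE[1][2].acc = 41

Tracing OS — 2×3 array, target PE[1][2]:
  @0  [0,2]  acc 0  |  →0  ↓0
  @0  [1,1]  acc 0  |  →0  ↓0
  @0  [1,2]  acc 0  |  →0  ↓0
  @1  [0,2]  acc 0  |  →0  ↓0
  @1  [1,1]  acc 0  |  →0  ↓0
  @1  [1,2]  acc 0  |  →0  ↓0
  @2  [0,2]  acc 24  |  →6  ↓4
  @2  [1,1]  acc 20  |  →5  ↓4
  @2  [1,2]  acc 0  |  →0  ↓0
  @3  [0,2]  acc 80  |  →8  ↓7
  @3  [1,1]  acc 44  |  →3  ↓8
  @3  [1,2]  acc 20  |  →5  ↓4
  @4  [0,2]  acc 143  |  →9  ↓7
  @4  [1,1]  acc 60  |  →8  ↓2
  @4  [1,2]  acc 41  |  →3  ↓7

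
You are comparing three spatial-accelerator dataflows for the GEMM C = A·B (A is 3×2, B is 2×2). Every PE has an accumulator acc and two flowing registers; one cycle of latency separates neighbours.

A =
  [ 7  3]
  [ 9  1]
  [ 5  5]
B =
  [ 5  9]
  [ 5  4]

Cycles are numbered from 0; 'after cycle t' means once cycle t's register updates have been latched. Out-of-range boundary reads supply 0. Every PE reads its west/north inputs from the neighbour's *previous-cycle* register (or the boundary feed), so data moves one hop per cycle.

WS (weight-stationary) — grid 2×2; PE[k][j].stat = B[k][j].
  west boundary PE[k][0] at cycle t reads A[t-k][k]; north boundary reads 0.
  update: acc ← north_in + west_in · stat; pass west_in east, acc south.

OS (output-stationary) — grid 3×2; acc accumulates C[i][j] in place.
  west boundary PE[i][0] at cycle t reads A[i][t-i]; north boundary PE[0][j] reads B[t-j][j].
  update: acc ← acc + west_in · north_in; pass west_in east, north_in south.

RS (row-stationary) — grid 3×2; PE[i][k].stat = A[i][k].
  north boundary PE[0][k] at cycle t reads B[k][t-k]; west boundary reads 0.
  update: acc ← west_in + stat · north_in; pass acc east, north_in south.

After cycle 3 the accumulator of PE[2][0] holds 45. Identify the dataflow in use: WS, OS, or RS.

— WS: 2×2 array has no PE[2][0].
— OS: 3×2; PE[2][0] trace:
  c0 r2c0: 0 / 0 / 0
  c1 r2c0: 0 / 0 / 0
  c2 r2c0: 25 / 5 / 5
  c3 r2c0: 50 / 5 / 5
— RS: 3×2; PE[2][0] trace:
  c0 r2c0: 0 / 0 / 0
  c1 r2c0: 0 / 0 / 0
  c2 r2c0: 25 / 25 / 5
  c3 r2c0: 45 / 45 / 9

dataflow = RS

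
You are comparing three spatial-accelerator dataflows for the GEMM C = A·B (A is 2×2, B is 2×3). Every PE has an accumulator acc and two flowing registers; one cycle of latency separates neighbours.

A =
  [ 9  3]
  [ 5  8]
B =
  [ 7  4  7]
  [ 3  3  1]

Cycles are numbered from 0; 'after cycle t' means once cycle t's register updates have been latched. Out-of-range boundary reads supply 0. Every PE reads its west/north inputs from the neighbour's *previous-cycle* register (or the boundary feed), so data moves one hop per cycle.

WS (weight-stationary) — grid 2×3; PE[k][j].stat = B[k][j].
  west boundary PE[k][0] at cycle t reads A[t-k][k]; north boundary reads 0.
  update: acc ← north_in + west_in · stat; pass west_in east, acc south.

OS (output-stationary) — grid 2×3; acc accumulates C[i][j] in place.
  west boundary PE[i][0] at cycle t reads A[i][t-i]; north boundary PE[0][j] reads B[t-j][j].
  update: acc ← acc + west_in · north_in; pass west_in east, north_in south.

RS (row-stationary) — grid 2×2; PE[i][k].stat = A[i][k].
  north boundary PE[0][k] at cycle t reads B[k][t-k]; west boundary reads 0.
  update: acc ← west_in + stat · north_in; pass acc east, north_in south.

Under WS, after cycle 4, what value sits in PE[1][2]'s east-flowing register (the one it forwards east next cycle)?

register = 8

WS 2×3: PE[1][2] cycle-by-cycle (with neighbour feeds):
  [0] (0,2) acc=0 (h:0 v:0)
  [0] (1,1) acc=0 (h:0 v:0)
  [0] (1,2) acc=0 (h:0 v:0)
  [1] (0,2) acc=0 (h:0 v:0)
  [1] (1,1) acc=0 (h:0 v:0)
  [1] (1,2) acc=0 (h:0 v:0)
  [2] (0,2) acc=63 (h:9 v:63)
  [2] (1,1) acc=45 (h:3 v:45)
  [2] (1,2) acc=0 (h:0 v:0)
  [3] (0,2) acc=35 (h:5 v:35)
  [3] (1,1) acc=44 (h:8 v:44)
  [3] (1,2) acc=66 (h:3 v:66)
  [4] (0,2) acc=0 (h:0 v:0)
  [4] (1,1) acc=0 (h:0 v:0)
  [4] (1,2) acc=43 (h:8 v:43)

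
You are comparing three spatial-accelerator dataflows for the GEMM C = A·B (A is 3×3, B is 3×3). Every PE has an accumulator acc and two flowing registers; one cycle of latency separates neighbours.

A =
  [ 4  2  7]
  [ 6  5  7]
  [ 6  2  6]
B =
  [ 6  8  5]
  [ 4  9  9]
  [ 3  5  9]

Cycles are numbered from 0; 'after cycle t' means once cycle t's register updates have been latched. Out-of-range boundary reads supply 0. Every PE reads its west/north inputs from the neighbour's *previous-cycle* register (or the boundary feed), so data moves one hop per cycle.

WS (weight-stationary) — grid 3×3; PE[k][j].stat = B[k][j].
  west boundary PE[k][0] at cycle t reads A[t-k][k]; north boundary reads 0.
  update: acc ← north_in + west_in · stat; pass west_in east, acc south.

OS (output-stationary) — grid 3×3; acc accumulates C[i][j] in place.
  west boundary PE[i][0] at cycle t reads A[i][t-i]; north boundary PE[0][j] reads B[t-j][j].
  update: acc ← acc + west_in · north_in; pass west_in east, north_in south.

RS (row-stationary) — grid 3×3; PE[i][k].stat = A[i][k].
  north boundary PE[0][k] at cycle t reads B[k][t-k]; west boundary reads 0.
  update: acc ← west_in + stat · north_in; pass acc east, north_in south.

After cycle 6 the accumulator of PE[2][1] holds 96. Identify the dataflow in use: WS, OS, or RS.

dataflow = OS

— WS: 3×3; PE[2][1] trace:
  @0  [2,1]  acc 0  |  →0  ↓0
  @1  [2,1]  acc 0  |  →0  ↓0
  @2  [2,1]  acc 0  |  →0  ↓0
  @3  [2,1]  acc 85  |  →7  ↓85
  @4  [2,1]  acc 128  |  →7  ↓128
  @5  [2,1]  acc 96  |  →6  ↓96
  @6  [2,1]  acc 0  |  →0  ↓0
— OS: 3×3; PE[2][1] trace:
  @0  [2,1]  acc 0  |  →0  ↓0
  @1  [2,1]  acc 0  |  →0  ↓0
  @2  [2,1]  acc 0  |  →0  ↓0
  @3  [2,1]  acc 48  |  →6  ↓8
  @4  [2,1]  acc 66  |  →2  ↓9
  @5  [2,1]  acc 96  |  →6  ↓5
  @6  [2,1]  acc 96  |  →0  ↓0
— RS: 3×3; PE[2][1] trace:
  @0  [2,1]  acc 0  |  →0  ↓0
  @1  [2,1]  acc 0  |  →0  ↓0
  @2  [2,1]  acc 0  |  →0  ↓0
  @3  [2,1]  acc 44  |  →44  ↓4
  @4  [2,1]  acc 66  |  →66  ↓9
  @5  [2,1]  acc 48  |  →48  ↓9
  @6  [2,1]  acc 0  |  →0  ↓0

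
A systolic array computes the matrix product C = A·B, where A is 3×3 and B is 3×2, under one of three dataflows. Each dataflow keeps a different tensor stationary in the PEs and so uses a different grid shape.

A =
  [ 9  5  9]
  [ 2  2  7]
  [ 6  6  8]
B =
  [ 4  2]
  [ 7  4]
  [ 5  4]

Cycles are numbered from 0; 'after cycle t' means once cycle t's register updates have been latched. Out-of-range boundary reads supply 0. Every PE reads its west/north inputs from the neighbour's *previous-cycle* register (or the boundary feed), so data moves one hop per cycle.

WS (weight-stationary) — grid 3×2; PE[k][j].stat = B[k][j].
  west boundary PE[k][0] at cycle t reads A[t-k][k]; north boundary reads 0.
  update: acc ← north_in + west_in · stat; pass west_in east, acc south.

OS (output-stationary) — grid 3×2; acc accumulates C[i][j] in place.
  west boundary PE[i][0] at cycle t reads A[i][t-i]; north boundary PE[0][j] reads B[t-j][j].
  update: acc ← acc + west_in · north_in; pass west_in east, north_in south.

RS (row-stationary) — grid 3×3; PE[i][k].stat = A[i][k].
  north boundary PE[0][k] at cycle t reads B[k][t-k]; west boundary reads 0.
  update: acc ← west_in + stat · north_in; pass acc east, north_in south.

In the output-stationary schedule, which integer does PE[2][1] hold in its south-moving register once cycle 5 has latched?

register = 4

OS (3×2). Following PE[2][1] plus its west/north inputs:
  [0] (1,1) acc=0 (h:0 v:0)
  [0] (2,0) acc=0 (h:0 v:0)
  [0] (2,1) acc=0 (h:0 v:0)
  [1] (1,1) acc=0 (h:0 v:0)
  [1] (2,0) acc=0 (h:0 v:0)
  [1] (2,1) acc=0 (h:0 v:0)
  [2] (1,1) acc=4 (h:2 v:2)
  [2] (2,0) acc=24 (h:6 v:4)
  [2] (2,1) acc=0 (h:0 v:0)
  [3] (1,1) acc=12 (h:2 v:4)
  [3] (2,0) acc=66 (h:6 v:7)
  [3] (2,1) acc=12 (h:6 v:2)
  [4] (1,1) acc=40 (h:7 v:4)
  [4] (2,0) acc=106 (h:8 v:5)
  [4] (2,1) acc=36 (h:6 v:4)
  [5] (1,1) acc=40 (h:0 v:0)
  [5] (2,0) acc=106 (h:0 v:0)
  [5] (2,1) acc=68 (h:8 v:4)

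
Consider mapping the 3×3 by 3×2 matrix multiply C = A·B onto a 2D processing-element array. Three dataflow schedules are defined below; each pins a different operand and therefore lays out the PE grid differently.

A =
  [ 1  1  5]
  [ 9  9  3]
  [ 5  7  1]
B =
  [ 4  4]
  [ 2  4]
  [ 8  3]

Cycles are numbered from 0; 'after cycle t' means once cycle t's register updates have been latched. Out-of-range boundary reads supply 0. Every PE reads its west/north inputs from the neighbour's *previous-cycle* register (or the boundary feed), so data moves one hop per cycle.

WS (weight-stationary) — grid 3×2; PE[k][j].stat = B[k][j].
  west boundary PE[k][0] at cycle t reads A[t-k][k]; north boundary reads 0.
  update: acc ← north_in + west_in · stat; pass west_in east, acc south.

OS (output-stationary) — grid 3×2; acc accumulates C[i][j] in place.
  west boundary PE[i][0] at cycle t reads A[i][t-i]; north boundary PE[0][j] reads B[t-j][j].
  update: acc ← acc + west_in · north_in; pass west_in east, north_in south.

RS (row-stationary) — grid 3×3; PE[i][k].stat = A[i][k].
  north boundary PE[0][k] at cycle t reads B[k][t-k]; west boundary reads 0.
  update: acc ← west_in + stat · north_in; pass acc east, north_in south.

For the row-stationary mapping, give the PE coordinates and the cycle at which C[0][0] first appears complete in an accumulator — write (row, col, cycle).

RS — PE[0][2] is where C[0][0] collects:
  cycle 0: PE[0][2] → acc 0, east 0, south 0
  cycle 1: PE[0][2] → acc 0, east 0, south 0
  cycle 2: PE[0][2] → acc 46, east 46, south 8

(row, col, cycle) = (0, 2, 2)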